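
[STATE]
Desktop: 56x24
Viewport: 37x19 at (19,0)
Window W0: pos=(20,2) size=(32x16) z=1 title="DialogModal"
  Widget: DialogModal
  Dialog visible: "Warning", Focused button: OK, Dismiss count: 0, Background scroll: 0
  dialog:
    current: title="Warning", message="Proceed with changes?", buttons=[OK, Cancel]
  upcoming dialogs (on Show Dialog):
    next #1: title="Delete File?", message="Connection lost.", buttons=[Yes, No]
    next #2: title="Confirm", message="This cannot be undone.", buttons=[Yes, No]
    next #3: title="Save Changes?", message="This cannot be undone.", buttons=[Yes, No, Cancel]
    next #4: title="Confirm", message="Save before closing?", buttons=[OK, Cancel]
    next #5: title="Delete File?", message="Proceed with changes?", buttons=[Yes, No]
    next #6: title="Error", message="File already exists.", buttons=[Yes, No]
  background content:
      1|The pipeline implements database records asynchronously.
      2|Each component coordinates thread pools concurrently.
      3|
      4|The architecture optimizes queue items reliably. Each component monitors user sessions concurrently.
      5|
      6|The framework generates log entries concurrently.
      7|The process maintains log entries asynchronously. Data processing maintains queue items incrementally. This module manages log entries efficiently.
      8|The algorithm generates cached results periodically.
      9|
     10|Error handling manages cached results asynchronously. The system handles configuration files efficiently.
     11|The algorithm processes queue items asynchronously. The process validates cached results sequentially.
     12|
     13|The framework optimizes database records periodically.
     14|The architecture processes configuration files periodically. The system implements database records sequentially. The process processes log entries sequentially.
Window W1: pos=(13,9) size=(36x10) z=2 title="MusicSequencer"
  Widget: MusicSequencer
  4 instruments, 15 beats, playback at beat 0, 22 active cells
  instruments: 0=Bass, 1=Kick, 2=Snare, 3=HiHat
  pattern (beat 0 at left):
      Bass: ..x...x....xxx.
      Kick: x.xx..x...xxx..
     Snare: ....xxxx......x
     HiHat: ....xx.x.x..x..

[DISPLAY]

                                     
                                     
 ┏━━━━━━━━━━━━━━━━━━━━━━━━━━━━━━┓    
 ┃ DialogModal                  ┃    
 ┠──────────────────────────────┨    
 ┃The pipeline implements databa┃    
 ┃Each component coordinates thr┃    
 ┃                              ┃    
 ┃Th┌───────────────────────┐que┃    
━━━━━━━━━━━━━━━━━━━━━━━━━━━━━┓  ┃    
cSequencer                   ┃en┃    
─────────────────────────────┨tr┃    
 ▼12345678901234             ┃ed┃    
s··█···█····███·             ┃  ┃    
k█·██··█···███··             ┃d ┃    
e····████······█             ┃e ┃    
t····██·█·█··█··             ┃  ┃    
                             ┃━━┛    
━━━━━━━━━━━━━━━━━━━━━━━━━━━━━┛       


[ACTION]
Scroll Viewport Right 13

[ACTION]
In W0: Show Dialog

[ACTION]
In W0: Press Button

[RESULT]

                                     
                                     
 ┏━━━━━━━━━━━━━━━━━━━━━━━━━━━━━━┓    
 ┃ DialogModal                  ┃    
 ┠──────────────────────────────┨    
 ┃The pipeline implements databa┃    
 ┃Each component coordinates thr┃    
 ┃                              ┃    
 ┃The architecture optimizes que┃    
━━━━━━━━━━━━━━━━━━━━━━━━━━━━━┓  ┃    
cSequencer                   ┃en┃    
─────────────────────────────┨tr┃    
 ▼12345678901234             ┃ed┃    
s··█···█····███·             ┃  ┃    
k█·██··█···███··             ┃d ┃    
e····████······█             ┃e ┃    
t····██·█·█··█··             ┃  ┃    
                             ┃━━┛    
━━━━━━━━━━━━━━━━━━━━━━━━━━━━━┛       


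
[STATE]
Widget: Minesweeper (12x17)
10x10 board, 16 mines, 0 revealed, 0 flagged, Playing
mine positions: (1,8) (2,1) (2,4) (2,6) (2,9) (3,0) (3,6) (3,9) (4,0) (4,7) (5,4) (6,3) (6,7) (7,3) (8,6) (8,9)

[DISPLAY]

■■■■■■■■■■  
■■■■■■■■■■  
■■■■■■■■■■  
■■■■■■■■■■  
■■■■■■■■■■  
■■■■■■■■■■  
■■■■■■■■■■  
■■■■■■■■■■  
■■■■■■■■■■  
■■■■■■■■■■  
            
            
            
            
            
            
            


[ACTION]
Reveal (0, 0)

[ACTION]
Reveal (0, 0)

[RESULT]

       1■■  
11111212■■  
■■■■■■■■■■  
■■■■■■■■■■  
■■■■■■■■■■  
■■■■■■■■■■  
■■■■■■■■■■  
■■■■■■■■■■  
■■■■■■■■■■  
■■■■■■■■■■  
            
            
            
            
            
            
            


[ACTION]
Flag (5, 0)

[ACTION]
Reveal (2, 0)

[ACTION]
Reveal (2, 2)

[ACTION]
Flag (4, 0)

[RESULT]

       1■■  
11111212■■  
2■1■■■■■■■  
■■■■■■■■■■  
⚑■■■■■■■■■  
⚑■■■■■■■■■  
■■■■■■■■■■  
■■■■■■■■■■  
■■■■■■■■■■  
■■■■■■■■■■  
            
            
            
            
            
            
            


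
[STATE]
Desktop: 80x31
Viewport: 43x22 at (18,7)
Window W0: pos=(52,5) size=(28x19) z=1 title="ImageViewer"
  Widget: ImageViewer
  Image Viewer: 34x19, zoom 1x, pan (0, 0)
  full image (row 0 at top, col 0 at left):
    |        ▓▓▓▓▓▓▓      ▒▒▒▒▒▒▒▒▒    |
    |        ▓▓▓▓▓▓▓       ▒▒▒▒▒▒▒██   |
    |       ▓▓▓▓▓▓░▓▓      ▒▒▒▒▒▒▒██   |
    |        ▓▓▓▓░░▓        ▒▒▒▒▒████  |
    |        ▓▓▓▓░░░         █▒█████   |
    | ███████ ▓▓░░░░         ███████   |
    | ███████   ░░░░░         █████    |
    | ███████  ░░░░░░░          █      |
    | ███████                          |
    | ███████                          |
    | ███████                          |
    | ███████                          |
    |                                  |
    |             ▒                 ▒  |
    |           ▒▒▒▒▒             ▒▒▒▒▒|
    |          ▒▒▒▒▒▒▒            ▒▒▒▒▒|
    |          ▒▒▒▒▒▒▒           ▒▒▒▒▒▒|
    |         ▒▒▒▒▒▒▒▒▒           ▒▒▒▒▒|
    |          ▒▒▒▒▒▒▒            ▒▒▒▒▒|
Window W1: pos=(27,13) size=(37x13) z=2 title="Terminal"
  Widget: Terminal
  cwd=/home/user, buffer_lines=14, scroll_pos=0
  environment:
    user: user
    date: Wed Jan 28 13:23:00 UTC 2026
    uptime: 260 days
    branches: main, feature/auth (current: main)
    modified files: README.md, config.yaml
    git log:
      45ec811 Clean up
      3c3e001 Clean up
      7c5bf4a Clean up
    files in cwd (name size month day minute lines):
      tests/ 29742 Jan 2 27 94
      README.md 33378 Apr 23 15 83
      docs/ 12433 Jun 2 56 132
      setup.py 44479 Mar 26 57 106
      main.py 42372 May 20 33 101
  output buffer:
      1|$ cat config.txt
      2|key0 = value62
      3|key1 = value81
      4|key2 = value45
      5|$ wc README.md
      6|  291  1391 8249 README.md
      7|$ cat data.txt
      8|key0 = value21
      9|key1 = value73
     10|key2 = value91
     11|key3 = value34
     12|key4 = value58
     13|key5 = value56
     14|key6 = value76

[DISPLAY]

                                  ┠────────
                                  ┃        
                                  ┃        
                                  ┃       ▓
                                  ┃        
                                  ┃        
         ┏━━━━━━━━━━━━━━━━━━━━━━━━━━━━━━━━━
         ┃ Terminal                        
         ┠─────────────────────────────────
         ┃$ cat config.txt                 
         ┃key0 = value62                   
         ┃key1 = value81                   
         ┃key2 = value45                   
         ┃$ wc README.md                   
         ┃  291  1391 8249 README.md       
         ┃$ cat data.txt                   
         ┃key0 = value21                   
         ┃key1 = value73                   
         ┗━━━━━━━━━━━━━━━━━━━━━━━━━━━━━━━━━
                                           
                                           
                                           


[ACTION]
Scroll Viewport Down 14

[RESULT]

                                  ┃        
                                  ┃       ▓
                                  ┃        
                                  ┃        
         ┏━━━━━━━━━━━━━━━━━━━━━━━━━━━━━━━━━
         ┃ Terminal                        
         ┠─────────────────────────────────
         ┃$ cat config.txt                 
         ┃key0 = value62                   
         ┃key1 = value81                   
         ┃key2 = value45                   
         ┃$ wc README.md                   
         ┃  291  1391 8249 README.md       
         ┃$ cat data.txt                   
         ┃key0 = value21                   
         ┃key1 = value73                   
         ┗━━━━━━━━━━━━━━━━━━━━━━━━━━━━━━━━━
                                           
                                           
                                           
                                           
                                           


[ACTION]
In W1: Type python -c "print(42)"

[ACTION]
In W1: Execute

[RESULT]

                                  ┃        
                                  ┃       ▓
                                  ┃        
                                  ┃        
         ┏━━━━━━━━━━━━━━━━━━━━━━━━━━━━━━━━━
         ┃ Terminal                        
         ┠─────────────────────────────────
         ┃key1 = value73                   
         ┃key2 = value91                   
         ┃key3 = value34                   
         ┃key4 = value58                   
         ┃key5 = value56                   
         ┃key6 = value76                   
         ┃$ python -c "print(42)"          
         ┃42                               
         ┃$ █                              
         ┗━━━━━━━━━━━━━━━━━━━━━━━━━━━━━━━━━
                                           
                                           
                                           
                                           
                                           


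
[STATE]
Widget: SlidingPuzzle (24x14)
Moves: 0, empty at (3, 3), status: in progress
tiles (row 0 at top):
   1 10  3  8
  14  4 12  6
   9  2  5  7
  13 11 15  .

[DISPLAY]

┌────┬────┬────┬────┐   
│  1 │ 10 │  3 │  8 │   
├────┼────┼────┼────┤   
│ 14 │  4 │ 12 │  6 │   
├────┼────┼────┼────┤   
│  9 │  2 │  5 │  7 │   
├────┼────┼────┼────┤   
│ 13 │ 11 │ 15 │    │   
└────┴────┴────┴────┘   
Moves: 0                
                        
                        
                        
                        


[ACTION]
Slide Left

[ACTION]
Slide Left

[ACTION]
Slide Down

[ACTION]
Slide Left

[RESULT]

┌────┬────┬────┬────┐   
│  1 │ 10 │  3 │  8 │   
├────┼────┼────┼────┤   
│ 14 │  4 │ 12 │  6 │   
├────┼────┼────┼────┤   
│  9 │  2 │  5 │    │   
├────┼────┼────┼────┤   
│ 13 │ 11 │ 15 │  7 │   
└────┴────┴────┴────┘   
Moves: 1                
                        
                        
                        
                        


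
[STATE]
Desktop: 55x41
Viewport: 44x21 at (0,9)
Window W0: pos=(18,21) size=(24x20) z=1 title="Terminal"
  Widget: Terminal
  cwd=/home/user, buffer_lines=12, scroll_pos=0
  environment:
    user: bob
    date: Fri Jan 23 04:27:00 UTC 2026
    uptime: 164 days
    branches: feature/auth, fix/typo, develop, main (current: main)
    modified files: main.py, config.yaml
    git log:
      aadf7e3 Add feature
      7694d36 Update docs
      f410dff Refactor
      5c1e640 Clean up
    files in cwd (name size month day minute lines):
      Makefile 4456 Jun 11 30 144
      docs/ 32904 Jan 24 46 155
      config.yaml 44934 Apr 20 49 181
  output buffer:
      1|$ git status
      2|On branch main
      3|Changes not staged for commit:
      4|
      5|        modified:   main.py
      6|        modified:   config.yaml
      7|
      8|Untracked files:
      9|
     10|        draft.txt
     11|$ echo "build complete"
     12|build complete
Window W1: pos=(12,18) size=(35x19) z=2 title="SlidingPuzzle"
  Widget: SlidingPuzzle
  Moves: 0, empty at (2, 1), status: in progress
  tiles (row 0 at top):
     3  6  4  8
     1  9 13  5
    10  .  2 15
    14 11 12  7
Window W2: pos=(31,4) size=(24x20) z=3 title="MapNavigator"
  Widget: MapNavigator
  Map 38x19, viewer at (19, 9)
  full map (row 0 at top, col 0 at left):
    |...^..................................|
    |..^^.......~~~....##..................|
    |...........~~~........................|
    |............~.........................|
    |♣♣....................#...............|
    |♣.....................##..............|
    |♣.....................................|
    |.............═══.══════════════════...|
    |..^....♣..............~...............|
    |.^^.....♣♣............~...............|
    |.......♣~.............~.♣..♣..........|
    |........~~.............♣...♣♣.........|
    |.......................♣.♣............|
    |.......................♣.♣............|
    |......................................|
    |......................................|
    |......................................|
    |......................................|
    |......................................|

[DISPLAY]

                               ┃....~.......
                               ┃............
                               ┃............
                               ┃............
                               ┃.....═══.═══
                               ┃............
                               ┃♣♣.........@
                               ┃~...........
                               ┃~~..........
            ┏━━━━━━━━━━━━━━━━━━┃............
            ┃ SlidingPuzzle    ┃............
            ┠──────────────────┃............
            ┃┌────┬────┬────┬──┃............
            ┃│  3 │  6 │  4 │  ┃............
            ┃├────┼────┼────┼──┗━━━━━━━━━━━━
            ┃│  1 │  9 │ 13 │  5 │          
            ┃├────┼────┼────┼────┤          
            ┃│ 10 │    │  2 │ 15 │          
            ┃├────┼────┼────┼────┤          
            ┃│ 14 │ 11 │ 12 │  7 │          
            ┃└────┴────┴────┴────┘          


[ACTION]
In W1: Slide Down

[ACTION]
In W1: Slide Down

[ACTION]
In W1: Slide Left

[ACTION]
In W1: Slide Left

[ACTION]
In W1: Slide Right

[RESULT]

                               ┃....~.......
                               ┃............
                               ┃............
                               ┃............
                               ┃.....═══.═══
                               ┃............
                               ┃♣♣.........@
                               ┃~...........
                               ┃~~..........
            ┏━━━━━━━━━━━━━━━━━━┃............
            ┃ SlidingPuzzle    ┃............
            ┠──────────────────┃............
            ┃┌────┬────┬────┬──┃............
            ┃│  3 │  4 │    │  ┃............
            ┃├────┼────┼────┼──┗━━━━━━━━━━━━
            ┃│  1 │  6 │ 13 │  5 │          
            ┃├────┼────┼────┼────┤          
            ┃│ 10 │  9 │  2 │ 15 │          
            ┃├────┼────┼────┼────┤          
            ┃│ 14 │ 11 │ 12 │  7 │          
            ┃└────┴────┴────┴────┘          


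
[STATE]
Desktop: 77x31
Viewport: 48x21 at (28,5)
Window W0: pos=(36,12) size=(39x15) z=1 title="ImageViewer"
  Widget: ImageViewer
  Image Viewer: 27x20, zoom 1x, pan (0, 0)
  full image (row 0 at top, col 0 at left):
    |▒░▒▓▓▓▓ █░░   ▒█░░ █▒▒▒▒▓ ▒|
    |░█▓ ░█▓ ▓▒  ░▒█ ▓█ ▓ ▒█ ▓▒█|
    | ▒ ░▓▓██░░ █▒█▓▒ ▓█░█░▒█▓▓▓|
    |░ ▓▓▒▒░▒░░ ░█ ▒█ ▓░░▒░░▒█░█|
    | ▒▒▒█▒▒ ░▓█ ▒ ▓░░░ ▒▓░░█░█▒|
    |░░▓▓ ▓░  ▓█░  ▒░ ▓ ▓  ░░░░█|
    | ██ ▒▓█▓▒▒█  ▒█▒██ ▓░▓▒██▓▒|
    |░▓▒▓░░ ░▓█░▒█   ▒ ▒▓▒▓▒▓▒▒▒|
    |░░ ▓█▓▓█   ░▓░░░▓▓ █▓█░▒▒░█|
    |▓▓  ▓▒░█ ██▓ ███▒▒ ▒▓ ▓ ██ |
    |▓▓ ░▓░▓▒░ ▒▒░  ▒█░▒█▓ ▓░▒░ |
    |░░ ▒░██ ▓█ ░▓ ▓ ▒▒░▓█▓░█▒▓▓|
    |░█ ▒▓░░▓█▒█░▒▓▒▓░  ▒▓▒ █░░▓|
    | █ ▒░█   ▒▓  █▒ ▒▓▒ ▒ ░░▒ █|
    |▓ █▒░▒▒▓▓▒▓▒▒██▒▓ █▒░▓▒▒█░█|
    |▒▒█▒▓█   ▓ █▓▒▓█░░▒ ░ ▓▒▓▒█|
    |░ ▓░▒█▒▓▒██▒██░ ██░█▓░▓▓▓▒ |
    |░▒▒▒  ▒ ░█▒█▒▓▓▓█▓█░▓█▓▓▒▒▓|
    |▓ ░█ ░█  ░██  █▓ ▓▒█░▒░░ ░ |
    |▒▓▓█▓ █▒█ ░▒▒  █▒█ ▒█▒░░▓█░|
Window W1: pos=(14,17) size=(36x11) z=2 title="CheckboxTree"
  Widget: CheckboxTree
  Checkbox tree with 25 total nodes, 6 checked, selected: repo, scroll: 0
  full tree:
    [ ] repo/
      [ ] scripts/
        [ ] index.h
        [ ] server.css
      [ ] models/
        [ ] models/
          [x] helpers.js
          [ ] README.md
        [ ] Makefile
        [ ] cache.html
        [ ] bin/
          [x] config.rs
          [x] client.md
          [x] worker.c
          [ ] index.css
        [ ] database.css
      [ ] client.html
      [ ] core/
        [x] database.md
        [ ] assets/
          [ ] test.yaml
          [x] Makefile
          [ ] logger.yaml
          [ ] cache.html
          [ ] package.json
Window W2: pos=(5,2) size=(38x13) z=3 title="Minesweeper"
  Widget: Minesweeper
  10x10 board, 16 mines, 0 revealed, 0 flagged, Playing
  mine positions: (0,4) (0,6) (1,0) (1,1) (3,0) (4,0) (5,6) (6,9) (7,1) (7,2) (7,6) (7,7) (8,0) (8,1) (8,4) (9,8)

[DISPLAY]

              ┃                                 
              ┃                                 
              ┃                                 
              ┃                                 
              ┃                                 
              ┃                                 
              ┃                                 
              ┃━━━━━━━━━━━━━━━━━━━━━━━━━━━━━━━┓ 
              ┃Viewer                         ┃ 
━━━━━━━━━━━━━━┛───────────────────────────────┨ 
        ┃▒░▒▓▓▓▓ █░░   ▒█░░ █▒▒▒▒▓ ▒          ┃ 
        ┃░█▓ ░█▓ ▓▒  ░▒█ ▓█ ▓ ▒█ ▓▒█          ┃ 
━━━━━━━━━━━━━━━━━━━━━┓█▓▒ ▓█░█░▒█▓▓▓          ┃ 
                     ┃ ▒█ ▓░░▒░░▒█░█          ┃ 
─────────────────────┨ ▓░░░ ▒▓░░█░█▒          ┃ 
                     ┃ ▒░ ▓ ▓  ░░░░█          ┃ 
s/                   ┃▒█▒██ ▓░▓▒██▓▒          ┃ 
x.h                  ┃   ▒ ▒▓▒▓▒▓▒▒▒          ┃ 
er.css               ┃░░░▓▓ █▓█░▒▒░█          ┃ 
/                    ┃███▒▒ ▒▓ ▓ ██           ┃ 
ls/                  ┃  ▒█░▒█▓ ▓░▒░           ┃ 


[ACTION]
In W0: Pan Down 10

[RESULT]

              ┃                                 
              ┃                                 
              ┃                                 
              ┃                                 
              ┃                                 
              ┃                                 
              ┃                                 
              ┃━━━━━━━━━━━━━━━━━━━━━━━━━━━━━━━┓ 
              ┃Viewer                         ┃ 
━━━━━━━━━━━━━━┛───────────────────────────────┨ 
        ┃▓▓ ░▓░▓▒░ ▒▒░  ▒█░▒█▓ ▓░▒░           ┃ 
        ┃░░ ▒░██ ▓█ ░▓ ▓ ▒▒░▓█▓░█▒▓▓          ┃ 
━━━━━━━━━━━━━━━━━━━━━┓▓▒▓░  ▒▓▒ █░░▓          ┃ 
                     ┃█▒ ▒▓▒ ▒ ░░▒ █          ┃ 
─────────────────────┨██▒▓ █▒░▓▒▒█░█          ┃ 
                     ┃▒▓█░░▒ ░ ▓▒▓▒█          ┃ 
s/                   ┃█░ ██░█▓░▓▓▓▒           ┃ 
x.h                  ┃▓▓▓█▓█░▓█▓▓▒▒▓          ┃ 
er.css               ┃ █▓ ▓▒█░▒░░ ░           ┃ 
/                    ┃  █▒█ ▒█▒░░▓█░          ┃ 
ls/                  ┃                        ┃ 


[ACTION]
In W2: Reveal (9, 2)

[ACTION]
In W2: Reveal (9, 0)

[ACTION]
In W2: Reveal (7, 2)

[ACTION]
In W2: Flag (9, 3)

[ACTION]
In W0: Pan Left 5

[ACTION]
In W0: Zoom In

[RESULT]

              ┃                                 
              ┃                                 
              ┃                                 
              ┃                                 
              ┃                                 
              ┃                                 
              ┃                                 
              ┃━━━━━━━━━━━━━━━━━━━━━━━━━━━━━━━┓ 
              ┃Viewer                         ┃ 
━━━━━━━━━━━━━━┛───────────────────────────────┨ 
        ┃░░░░▓▓▓▓  ▓▓░░    ▓▓██░░    ▒▒░░  ▓▓ ┃ 
        ┃░░░░▓▓▓▓  ▓▓░░    ▓▓██░░    ▒▒░░  ▓▓ ┃ 
━━━━━━━━━━━━━━━━━━━━━┓█▓▓▒▒▒▒██    ▒▒██▒▒████ ┃ 
                     ┃█▓▓▒▒▒▒██    ▒▒██▒▒████ ┃ 
─────────────────────┨ ░░▓▓██░░▒▒██      ▒▒  ▒┃ 
                     ┃ ░░▓▓██░░▒▒██      ▒▒  ▒┃ 
s/                   ┃▓██      ░░▓▓░░░░░░▓▓▓▓ ┃ 
x.h                  ┃▓██      ░░▓▓░░░░░░▓▓▓▓ ┃ 
er.css               ┃░██  ████▓▓  ██████▒▒▒▒ ┃ 
/                    ┃░██  ████▓▓  ██████▒▒▒▒ ┃ 
ls/                  ┃▓▒▒░░  ▒▒▒▒░░    ▒▒██░░▒┃ 


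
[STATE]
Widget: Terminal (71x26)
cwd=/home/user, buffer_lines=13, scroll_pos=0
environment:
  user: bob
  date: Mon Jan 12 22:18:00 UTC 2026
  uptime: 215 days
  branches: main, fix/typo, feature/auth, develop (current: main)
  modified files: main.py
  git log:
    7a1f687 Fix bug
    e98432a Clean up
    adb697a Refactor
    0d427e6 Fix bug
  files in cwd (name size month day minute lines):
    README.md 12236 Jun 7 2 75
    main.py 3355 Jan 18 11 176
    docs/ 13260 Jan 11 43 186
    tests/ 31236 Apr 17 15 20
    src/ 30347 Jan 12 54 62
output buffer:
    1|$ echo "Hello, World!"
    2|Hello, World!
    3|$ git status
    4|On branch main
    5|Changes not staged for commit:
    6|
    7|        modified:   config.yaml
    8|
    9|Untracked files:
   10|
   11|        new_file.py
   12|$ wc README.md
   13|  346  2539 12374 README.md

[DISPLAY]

$ echo "Hello, World!"                                                 
Hello, World!                                                          
$ git status                                                           
On branch main                                                         
Changes not staged for commit:                                         
                                                                       
        modified:   config.yaml                                        
                                                                       
Untracked files:                                                       
                                                                       
        new_file.py                                                    
$ wc README.md                                                         
  346  2539 12374 README.md                                            
$ █                                                                    
                                                                       
                                                                       
                                                                       
                                                                       
                                                                       
                                                                       
                                                                       
                                                                       
                                                                       
                                                                       
                                                                       
                                                                       


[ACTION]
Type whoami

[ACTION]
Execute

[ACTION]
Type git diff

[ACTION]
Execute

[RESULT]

$ echo "Hello, World!"                                                 
Hello, World!                                                          
$ git status                                                           
On branch main                                                         
Changes not staged for commit:                                         
                                                                       
        modified:   config.yaml                                        
                                                                       
Untracked files:                                                       
                                                                       
        new_file.py                                                    
$ wc README.md                                                         
  346  2539 12374 README.md                                            
$ whoami                                                               
bob                                                                    
$ git diff                                                             
diff --git a/main.py b/main.py                                         
--- a/main.py                                                          
+++ b/main.py                                                          
@@ -1,3 +1,4 @@                                                        
+# updated                                                             
 import sys                                                            
$ █                                                                    
                                                                       
                                                                       
                                                                       


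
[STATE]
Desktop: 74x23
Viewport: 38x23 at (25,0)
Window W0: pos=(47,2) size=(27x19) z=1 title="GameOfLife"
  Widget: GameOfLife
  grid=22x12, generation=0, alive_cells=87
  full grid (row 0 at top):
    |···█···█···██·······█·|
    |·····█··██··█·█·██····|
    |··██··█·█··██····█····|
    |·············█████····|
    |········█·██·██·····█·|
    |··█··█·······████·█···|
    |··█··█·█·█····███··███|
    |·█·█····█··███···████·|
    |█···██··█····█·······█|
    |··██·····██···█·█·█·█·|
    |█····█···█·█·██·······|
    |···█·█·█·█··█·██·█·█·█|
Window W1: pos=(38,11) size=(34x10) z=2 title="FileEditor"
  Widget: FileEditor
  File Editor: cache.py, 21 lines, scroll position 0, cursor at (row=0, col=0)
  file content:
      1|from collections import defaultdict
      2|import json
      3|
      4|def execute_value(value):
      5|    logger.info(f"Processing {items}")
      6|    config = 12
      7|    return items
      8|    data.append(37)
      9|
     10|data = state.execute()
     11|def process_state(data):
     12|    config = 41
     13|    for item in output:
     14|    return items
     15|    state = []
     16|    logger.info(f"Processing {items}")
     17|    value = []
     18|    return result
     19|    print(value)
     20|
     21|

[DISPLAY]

                                      
                                      
                      ┏━━━━━━━━━━━━━━━
                      ┃ GameOfLife    
                      ┠───────────────
                      ┃Gen: 0         
                      ┃···█···█···██··
                      ┃·····█··██··█·█
                      ┃··██··█·█··██··
                      ┃·············██
                      ┃········█·██·██
             ┏━━━━━━━━━━━━━━━━━━━━━━━━
             ┃ FileEditor             
             ┠────────────────────────
             ┃█rom collections import 
             ┃import json             
             ┃                        
             ┃def execute_value(value)
             ┃    logger.info(f"Proces
             ┃    config = 12         
             ┗━━━━━━━━━━━━━━━━━━━━━━━━
                                      
                                      


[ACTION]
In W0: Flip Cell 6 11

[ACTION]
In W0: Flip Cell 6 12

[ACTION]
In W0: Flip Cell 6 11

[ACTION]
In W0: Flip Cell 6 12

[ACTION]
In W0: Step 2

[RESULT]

                                      
                                      
                      ┏━━━━━━━━━━━━━━━
                      ┃ GameOfLife    
                      ┠───────────────
                      ┃Gen: 2         
                      ┃···█···██·███··
                      ┃···█·········█·
                      ┃···█··█····█···
                      ┃·······█·███···
                      ┃·······█···█···
             ┏━━━━━━━━━━━━━━━━━━━━━━━━
             ┃ FileEditor             
             ┠────────────────────────
             ┃█rom collections import 
             ┃import json             
             ┃                        
             ┃def execute_value(value)
             ┃    logger.info(f"Proces
             ┃    config = 12         
             ┗━━━━━━━━━━━━━━━━━━━━━━━━
                                      
                                      


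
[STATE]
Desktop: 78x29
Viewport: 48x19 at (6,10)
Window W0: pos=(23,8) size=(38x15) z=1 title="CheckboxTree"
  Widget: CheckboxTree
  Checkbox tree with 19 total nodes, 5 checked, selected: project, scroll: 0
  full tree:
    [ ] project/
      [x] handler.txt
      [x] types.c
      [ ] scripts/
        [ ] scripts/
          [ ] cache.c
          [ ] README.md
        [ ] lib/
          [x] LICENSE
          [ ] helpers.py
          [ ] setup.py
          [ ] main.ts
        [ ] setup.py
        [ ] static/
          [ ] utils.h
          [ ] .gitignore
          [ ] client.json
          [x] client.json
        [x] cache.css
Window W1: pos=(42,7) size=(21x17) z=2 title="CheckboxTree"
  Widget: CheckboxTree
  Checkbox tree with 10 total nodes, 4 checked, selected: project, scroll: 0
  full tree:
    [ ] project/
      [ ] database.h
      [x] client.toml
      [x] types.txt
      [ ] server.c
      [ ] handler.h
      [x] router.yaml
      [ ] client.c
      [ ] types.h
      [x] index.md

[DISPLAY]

                 ┠──────────────────┃>[-] projec
                 ┃>[-] project/     ┃   [ ] data
                 ┃   [x] handler.txt┃   [x] clie
                 ┃   [x] types.c    ┃   [x] type
                 ┃   [-] scripts/   ┃   [ ] serv
                 ┃     [ ] scripts/ ┃   [ ] hand
                 ┃       [ ] cache.c┃   [x] rout
                 ┃       [ ] README.┃   [ ] clie
                 ┃     [-] lib/     ┃   [ ] type
                 ┃       [x] LICENSE┃   [x] inde
                 ┃       [ ] helpers┃           
                 ┃       [ ] setup.p┃           
                 ┗━━━━━━━━━━━━━━━━━━┃           
                                    ┗━━━━━━━━━━━
                                                
                                                
                                                
                                                
                                                


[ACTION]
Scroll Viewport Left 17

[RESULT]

                       ┠──────────────────┃>[-] 
                       ┃>[-] project/     ┃   [ 
                       ┃   [x] handler.txt┃   [x
                       ┃   [x] types.c    ┃   [x
                       ┃   [-] scripts/   ┃   [ 
                       ┃     [ ] scripts/ ┃   [ 
                       ┃       [ ] cache.c┃   [x
                       ┃       [ ] README.┃   [ 
                       ┃     [-] lib/     ┃   [ 
                       ┃       [x] LICENSE┃   [x
                       ┃       [ ] helpers┃     
                       ┃       [ ] setup.p┃     
                       ┗━━━━━━━━━━━━━━━━━━┃     
                                          ┗━━━━━
                                                
                                                
                                                
                                                
                                                


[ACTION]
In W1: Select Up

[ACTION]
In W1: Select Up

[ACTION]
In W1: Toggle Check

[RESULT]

                       ┠──────────────────┃>[x] 
                       ┃>[-] project/     ┃   [x
                       ┃   [x] handler.txt┃   [x
                       ┃   [x] types.c    ┃   [x
                       ┃   [-] scripts/   ┃   [x
                       ┃     [ ] scripts/ ┃   [x
                       ┃       [ ] cache.c┃   [x
                       ┃       [ ] README.┃   [x
                       ┃     [-] lib/     ┃   [x
                       ┃       [x] LICENSE┃   [x
                       ┃       [ ] helpers┃     
                       ┃       [ ] setup.p┃     
                       ┗━━━━━━━━━━━━━━━━━━┃     
                                          ┗━━━━━
                                                
                                                
                                                
                                                
                                                


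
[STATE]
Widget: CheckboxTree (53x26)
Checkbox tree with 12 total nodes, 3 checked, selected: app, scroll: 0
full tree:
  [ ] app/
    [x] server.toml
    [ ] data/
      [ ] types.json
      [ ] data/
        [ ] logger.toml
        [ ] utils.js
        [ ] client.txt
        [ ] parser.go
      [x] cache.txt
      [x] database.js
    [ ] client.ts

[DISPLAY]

>[-] app/                                            
   [x] server.toml                                   
   [-] data/                                         
     [ ] types.json                                  
     [ ] data/                                       
       [ ] logger.toml                               
       [ ] utils.js                                  
       [ ] client.txt                                
       [ ] parser.go                                 
     [x] cache.txt                                   
     [x] database.js                                 
   [ ] client.ts                                     
                                                     
                                                     
                                                     
                                                     
                                                     
                                                     
                                                     
                                                     
                                                     
                                                     
                                                     
                                                     
                                                     
                                                     


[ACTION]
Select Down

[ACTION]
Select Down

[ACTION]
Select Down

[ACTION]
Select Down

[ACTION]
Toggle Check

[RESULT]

 [-] app/                                            
   [x] server.toml                                   
   [-] data/                                         
     [ ] types.json                                  
>    [x] data/                                       
       [x] logger.toml                               
       [x] utils.js                                  
       [x] client.txt                                
       [x] parser.go                                 
     [x] cache.txt                                   
     [x] database.js                                 
   [ ] client.ts                                     
                                                     
                                                     
                                                     
                                                     
                                                     
                                                     
                                                     
                                                     
                                                     
                                                     
                                                     
                                                     
                                                     
                                                     
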